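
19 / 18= 1.06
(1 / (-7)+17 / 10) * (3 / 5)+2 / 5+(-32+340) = 108267 / 350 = 309.33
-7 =-7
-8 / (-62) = 4 / 31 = 0.13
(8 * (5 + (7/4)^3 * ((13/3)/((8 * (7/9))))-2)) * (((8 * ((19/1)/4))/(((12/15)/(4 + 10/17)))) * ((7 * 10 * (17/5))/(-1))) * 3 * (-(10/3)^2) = 744982875/8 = 93122859.38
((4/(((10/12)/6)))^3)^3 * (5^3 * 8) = 212986666247081951232/15625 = 13631146639813244.88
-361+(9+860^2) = 739248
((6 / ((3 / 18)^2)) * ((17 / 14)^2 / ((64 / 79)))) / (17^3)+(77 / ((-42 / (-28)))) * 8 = 32846591 / 79968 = 410.75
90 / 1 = 90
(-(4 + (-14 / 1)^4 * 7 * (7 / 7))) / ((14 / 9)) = -172874.57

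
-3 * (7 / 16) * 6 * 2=-63 / 4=-15.75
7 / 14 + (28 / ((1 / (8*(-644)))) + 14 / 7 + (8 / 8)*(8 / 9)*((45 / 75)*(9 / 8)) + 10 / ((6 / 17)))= -4326737 / 30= -144224.57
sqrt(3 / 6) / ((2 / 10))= 5 * sqrt(2) / 2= 3.54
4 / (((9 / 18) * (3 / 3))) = 8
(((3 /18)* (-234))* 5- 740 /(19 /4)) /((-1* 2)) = 6665 /38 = 175.39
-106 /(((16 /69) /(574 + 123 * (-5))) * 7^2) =149937 /392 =382.49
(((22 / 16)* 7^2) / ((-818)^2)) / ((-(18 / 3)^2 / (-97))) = 52283 / 192707712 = 0.00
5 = 5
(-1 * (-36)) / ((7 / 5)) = 180 / 7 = 25.71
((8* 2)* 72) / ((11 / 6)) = 6912 / 11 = 628.36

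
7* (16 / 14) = 8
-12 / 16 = -3 / 4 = -0.75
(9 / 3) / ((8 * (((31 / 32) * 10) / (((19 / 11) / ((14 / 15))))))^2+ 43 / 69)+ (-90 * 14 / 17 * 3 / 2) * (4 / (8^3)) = -15455138499 / 17828954816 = -0.87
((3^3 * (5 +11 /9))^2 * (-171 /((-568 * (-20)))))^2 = 22747275684 /126025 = 180498.12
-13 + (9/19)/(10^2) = -24691/1900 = -13.00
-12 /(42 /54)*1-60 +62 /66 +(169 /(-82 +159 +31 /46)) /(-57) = -1168730207 /15681897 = -74.53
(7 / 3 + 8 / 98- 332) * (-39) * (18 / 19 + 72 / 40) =164387457 / 4655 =35314.17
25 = 25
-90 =-90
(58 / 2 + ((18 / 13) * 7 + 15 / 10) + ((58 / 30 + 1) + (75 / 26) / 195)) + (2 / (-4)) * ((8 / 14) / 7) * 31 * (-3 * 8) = 73.51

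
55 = 55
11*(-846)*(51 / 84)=-79101 / 14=-5650.07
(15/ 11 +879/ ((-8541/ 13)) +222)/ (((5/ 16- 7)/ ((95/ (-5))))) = 162597440/ 257763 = 630.80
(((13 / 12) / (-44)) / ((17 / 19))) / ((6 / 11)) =-247 / 4896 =-0.05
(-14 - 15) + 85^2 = 7196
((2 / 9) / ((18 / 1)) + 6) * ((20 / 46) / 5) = 974 / 1863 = 0.52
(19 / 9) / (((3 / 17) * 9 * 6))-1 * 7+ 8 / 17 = -156347 / 24786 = -6.31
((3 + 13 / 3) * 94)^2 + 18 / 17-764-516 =72506930 / 153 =473901.50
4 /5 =0.80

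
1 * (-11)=-11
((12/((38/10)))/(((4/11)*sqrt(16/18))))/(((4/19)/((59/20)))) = 5841*sqrt(2)/64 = 129.07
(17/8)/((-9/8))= -17/9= -1.89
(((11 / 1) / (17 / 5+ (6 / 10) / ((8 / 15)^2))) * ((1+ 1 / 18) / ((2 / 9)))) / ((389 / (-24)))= -401280 / 685807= -0.59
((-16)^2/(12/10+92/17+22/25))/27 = 6800/5373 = 1.27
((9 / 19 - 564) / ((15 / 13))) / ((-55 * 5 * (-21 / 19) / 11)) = -46397 / 2625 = -17.68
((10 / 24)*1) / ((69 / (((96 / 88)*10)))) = 50 / 759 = 0.07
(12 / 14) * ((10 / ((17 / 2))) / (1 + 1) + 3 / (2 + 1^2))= 1.36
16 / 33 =0.48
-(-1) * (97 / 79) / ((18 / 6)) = 97 / 237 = 0.41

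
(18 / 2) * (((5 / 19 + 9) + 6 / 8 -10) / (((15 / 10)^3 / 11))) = 22 / 57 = 0.39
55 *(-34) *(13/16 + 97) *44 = -16096025/2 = -8048012.50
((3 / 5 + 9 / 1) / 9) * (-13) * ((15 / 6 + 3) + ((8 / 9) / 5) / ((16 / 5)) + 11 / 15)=-58864 / 675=-87.21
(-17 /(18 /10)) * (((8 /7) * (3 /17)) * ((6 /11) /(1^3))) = -80 /77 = -1.04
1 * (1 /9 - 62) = -557 /9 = -61.89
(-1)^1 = -1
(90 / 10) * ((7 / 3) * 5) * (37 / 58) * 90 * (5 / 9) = 97125 / 29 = 3349.14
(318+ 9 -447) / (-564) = 10 / 47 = 0.21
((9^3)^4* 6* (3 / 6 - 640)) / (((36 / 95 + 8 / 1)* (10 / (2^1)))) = -25866784545319.53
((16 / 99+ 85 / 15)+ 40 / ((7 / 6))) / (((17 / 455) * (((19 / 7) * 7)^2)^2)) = 1806935 / 219330243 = 0.01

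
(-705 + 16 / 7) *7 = -4919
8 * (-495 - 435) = -7440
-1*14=-14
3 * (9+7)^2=768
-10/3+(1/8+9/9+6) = 91/24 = 3.79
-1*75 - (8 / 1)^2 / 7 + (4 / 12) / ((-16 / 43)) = -28573 / 336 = -85.04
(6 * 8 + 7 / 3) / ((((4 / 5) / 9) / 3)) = 6795 / 4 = 1698.75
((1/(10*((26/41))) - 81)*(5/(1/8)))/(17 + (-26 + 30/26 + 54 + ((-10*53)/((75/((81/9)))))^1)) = 105095/567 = 185.35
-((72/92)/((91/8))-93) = 194505/2093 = 92.93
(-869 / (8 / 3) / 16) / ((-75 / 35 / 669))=4069527 / 640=6358.64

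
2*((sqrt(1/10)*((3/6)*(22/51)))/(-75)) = -11*sqrt(10)/19125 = -0.00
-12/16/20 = -3/80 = -0.04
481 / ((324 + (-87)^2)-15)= 0.06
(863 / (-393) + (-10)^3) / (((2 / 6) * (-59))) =393863 / 7729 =50.96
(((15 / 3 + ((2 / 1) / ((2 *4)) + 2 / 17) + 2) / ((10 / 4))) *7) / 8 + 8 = 14387 / 1360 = 10.58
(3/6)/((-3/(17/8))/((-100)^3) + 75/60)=0.40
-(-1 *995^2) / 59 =990025 / 59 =16780.08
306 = 306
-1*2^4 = -16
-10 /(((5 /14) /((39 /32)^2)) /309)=-12851.26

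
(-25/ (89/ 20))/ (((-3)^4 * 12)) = -125/ 21627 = -0.01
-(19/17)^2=-361/289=-1.25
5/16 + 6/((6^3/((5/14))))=325/1008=0.32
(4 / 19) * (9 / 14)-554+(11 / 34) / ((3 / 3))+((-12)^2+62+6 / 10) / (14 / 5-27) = -562.08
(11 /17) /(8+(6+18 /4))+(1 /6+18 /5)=71737 /18870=3.80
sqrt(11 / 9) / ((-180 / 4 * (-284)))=sqrt(11) / 38340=0.00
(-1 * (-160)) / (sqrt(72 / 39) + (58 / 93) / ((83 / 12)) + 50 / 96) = -19385049515520 / 292050999611 + 4881036165120 * sqrt(78) / 292050999611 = 81.23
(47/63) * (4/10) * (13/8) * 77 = 6721/180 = 37.34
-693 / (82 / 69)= -47817 / 82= -583.13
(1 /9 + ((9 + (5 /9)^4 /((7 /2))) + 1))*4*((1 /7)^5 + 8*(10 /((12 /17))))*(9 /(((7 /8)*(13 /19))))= 1617734878610272 /23414151033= 69092.19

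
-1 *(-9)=9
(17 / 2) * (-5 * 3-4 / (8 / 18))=-204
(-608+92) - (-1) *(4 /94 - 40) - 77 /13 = -343309 /611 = -561.88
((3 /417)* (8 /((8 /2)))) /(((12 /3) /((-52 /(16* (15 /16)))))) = -26 /2085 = -0.01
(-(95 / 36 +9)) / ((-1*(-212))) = -419 / 7632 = -0.05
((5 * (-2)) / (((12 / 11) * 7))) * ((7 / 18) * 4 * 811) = -44605 / 27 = -1652.04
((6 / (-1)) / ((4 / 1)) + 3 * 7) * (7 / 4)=273 / 8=34.12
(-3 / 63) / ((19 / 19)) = -1 / 21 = -0.05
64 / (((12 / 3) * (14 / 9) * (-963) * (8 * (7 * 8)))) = -1 / 41944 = -0.00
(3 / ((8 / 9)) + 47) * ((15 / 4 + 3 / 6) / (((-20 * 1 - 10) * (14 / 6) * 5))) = -6851 / 11200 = -0.61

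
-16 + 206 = 190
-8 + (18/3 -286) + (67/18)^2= -88823/324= -274.15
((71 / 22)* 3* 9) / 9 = 213 / 22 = 9.68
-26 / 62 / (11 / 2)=-26 / 341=-0.08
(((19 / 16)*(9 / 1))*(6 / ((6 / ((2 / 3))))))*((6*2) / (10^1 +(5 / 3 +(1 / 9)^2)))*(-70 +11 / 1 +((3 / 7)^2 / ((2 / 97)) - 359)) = -555300441 / 185416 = -2994.89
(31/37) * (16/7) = 496/259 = 1.92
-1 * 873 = -873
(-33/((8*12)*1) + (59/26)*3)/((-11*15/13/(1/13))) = -2689/68640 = -0.04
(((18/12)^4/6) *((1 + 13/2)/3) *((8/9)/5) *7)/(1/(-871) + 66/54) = 164619/76576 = 2.15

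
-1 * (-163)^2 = -26569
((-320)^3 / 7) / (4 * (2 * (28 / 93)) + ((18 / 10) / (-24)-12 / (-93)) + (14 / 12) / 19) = -2316042240000 / 1248793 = -1854624.62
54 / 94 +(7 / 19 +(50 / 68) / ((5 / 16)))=50034 / 15181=3.30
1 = 1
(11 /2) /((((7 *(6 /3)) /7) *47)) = 11 /188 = 0.06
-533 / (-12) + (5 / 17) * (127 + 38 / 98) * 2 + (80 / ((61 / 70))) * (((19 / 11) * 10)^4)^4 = 161462580721228706763143436976433865531605809 / 28018123482692306602716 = 5762790674435042763266.88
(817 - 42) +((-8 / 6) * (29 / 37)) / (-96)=2064629 / 2664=775.01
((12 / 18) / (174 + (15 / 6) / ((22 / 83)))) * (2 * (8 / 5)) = 1408 / 121065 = 0.01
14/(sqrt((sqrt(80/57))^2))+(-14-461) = -475+7 * sqrt(285)/10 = -463.18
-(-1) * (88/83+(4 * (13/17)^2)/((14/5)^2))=1596843/1175363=1.36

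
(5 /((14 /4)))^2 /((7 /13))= 1300 /343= 3.79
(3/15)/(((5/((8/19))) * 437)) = 8/207575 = 0.00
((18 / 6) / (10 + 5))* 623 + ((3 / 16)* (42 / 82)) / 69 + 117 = 18226409 / 75440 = 241.60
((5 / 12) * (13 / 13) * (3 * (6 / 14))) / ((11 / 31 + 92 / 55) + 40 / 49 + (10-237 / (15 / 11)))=-179025 / 53788312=-0.00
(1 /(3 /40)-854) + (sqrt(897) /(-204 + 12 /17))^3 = -840.67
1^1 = 1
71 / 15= 4.73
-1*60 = -60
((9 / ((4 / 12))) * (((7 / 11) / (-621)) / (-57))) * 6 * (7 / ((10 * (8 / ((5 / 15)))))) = 49 / 576840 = 0.00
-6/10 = -3/5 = -0.60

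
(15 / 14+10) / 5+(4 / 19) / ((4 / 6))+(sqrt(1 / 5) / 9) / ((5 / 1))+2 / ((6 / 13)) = sqrt(5) / 225+5477 / 798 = 6.87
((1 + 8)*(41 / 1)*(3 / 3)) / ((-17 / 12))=-4428 / 17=-260.47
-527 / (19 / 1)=-527 / 19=-27.74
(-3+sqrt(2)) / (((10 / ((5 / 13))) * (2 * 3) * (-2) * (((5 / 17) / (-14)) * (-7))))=17 / 260 - 17 * sqrt(2) / 780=0.03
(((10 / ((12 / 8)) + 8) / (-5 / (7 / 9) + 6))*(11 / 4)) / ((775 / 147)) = -41503 / 2325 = -17.85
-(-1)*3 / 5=3 / 5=0.60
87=87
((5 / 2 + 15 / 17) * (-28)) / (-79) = 1610 / 1343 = 1.20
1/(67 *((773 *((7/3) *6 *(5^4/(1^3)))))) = 1/453171250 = 0.00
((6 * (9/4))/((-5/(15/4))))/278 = -81/2224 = -0.04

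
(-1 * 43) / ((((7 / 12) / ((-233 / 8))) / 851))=25578507 / 14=1827036.21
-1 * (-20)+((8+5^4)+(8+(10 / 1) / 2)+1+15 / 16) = 10687 / 16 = 667.94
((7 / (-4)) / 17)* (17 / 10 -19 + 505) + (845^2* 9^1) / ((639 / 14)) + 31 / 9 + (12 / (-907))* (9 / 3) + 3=55470877566313 / 394109640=140749.86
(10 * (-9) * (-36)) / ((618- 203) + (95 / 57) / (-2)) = 3888 / 497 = 7.82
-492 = -492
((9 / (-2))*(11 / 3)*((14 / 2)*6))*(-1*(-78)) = -54054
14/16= 7/8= 0.88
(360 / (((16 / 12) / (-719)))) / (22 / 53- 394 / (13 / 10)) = 66877785 / 104267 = 641.41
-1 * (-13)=13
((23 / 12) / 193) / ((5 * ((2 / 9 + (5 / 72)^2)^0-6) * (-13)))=23 / 752700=0.00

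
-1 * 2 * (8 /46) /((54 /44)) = -176 /621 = -0.28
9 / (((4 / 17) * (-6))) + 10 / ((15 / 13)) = 55 / 24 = 2.29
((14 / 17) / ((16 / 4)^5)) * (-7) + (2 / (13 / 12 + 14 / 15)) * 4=4171991 / 1053184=3.96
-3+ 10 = 7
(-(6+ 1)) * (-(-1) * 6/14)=-3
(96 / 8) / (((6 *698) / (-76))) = -76 / 349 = -0.22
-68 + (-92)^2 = 8396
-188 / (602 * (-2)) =47 / 301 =0.16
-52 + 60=8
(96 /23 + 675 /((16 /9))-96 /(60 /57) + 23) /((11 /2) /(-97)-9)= -56339249 /1616440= -34.85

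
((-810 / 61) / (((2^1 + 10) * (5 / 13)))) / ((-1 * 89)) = 351 / 10858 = 0.03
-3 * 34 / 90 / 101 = -17 / 1515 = -0.01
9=9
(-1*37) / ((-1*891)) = 37 / 891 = 0.04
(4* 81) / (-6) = -54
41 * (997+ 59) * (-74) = -3203904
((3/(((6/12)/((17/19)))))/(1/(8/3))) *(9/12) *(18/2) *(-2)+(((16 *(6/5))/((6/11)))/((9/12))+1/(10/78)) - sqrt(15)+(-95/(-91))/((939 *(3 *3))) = -10120826882/73058895 - sqrt(15) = -142.40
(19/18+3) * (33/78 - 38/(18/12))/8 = -141839/11232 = -12.63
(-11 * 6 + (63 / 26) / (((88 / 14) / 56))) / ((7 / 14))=-12702 / 143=-88.83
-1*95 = -95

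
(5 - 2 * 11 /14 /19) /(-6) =-109 /133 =-0.82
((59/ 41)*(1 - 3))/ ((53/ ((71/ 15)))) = -8378/ 32595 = -0.26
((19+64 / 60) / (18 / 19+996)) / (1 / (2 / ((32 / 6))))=817 / 108240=0.01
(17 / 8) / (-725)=-17 / 5800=-0.00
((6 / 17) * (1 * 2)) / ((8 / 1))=3 / 34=0.09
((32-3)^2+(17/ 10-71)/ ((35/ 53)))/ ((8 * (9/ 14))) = 257621/ 1800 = 143.12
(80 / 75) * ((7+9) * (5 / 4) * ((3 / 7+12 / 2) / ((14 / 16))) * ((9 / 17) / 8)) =8640 / 833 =10.37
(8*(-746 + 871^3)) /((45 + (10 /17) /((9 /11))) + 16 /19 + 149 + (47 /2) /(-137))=842111410372272 /31126255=27054697.40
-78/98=-39/49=-0.80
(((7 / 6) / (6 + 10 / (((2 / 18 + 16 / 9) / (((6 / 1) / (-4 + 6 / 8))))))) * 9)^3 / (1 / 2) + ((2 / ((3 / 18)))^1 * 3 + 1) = -522521427 / 85939808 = -6.08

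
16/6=8/3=2.67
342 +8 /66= 11290 /33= 342.12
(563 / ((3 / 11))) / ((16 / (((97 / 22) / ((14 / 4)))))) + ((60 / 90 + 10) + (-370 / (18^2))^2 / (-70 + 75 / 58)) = 101425038325 / 585661104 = 173.18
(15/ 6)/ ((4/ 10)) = 25/ 4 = 6.25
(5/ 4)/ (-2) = -5/ 8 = -0.62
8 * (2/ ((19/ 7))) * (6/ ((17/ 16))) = 10752/ 323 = 33.29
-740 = -740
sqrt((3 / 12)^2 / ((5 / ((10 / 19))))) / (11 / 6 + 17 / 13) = 39 * sqrt(38) / 9310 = 0.03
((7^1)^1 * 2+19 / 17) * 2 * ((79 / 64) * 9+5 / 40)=339.67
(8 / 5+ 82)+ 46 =648 / 5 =129.60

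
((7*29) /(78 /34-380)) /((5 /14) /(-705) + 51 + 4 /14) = -6812274 /650042777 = -0.01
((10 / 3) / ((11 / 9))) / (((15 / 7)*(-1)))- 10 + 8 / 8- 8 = -201 / 11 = -18.27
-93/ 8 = -11.62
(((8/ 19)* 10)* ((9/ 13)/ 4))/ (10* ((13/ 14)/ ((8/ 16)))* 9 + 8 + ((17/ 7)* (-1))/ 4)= 560/ 134121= 0.00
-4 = -4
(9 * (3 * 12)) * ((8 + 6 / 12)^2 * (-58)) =-1357722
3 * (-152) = -456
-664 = -664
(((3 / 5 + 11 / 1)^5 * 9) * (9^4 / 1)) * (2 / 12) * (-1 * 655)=-846199102327632 / 625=-1353918563724.21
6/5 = 1.20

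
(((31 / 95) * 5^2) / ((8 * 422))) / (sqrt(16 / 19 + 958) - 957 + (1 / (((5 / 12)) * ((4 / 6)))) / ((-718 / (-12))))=-477909030075 / 189059816796491056 - 499413875 * sqrt(346142) / 3592136519133330064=-0.00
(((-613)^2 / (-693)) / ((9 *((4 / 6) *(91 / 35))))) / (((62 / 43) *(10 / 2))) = -16158067 / 3351348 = -4.82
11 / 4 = 2.75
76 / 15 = 5.07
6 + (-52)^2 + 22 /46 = 62341 /23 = 2710.48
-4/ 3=-1.33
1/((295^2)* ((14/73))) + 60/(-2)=-36550427/1218350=-30.00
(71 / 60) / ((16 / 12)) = 71 / 80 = 0.89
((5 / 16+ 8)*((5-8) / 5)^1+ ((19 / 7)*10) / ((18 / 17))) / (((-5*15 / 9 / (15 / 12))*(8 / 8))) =-104063 / 33600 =-3.10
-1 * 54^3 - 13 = -157477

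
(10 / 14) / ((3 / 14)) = 10 / 3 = 3.33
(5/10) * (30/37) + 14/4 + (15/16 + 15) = 11747/592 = 19.84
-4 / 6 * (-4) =8 / 3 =2.67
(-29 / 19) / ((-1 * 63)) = 29 / 1197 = 0.02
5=5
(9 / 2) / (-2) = -9 / 4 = -2.25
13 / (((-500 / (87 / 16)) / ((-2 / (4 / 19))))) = 21489 / 16000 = 1.34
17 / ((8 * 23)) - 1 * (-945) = 173897 / 184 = 945.09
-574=-574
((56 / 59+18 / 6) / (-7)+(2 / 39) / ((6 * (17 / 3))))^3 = -3656961780759496 / 20530084655612259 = -0.18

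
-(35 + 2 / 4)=-71 / 2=-35.50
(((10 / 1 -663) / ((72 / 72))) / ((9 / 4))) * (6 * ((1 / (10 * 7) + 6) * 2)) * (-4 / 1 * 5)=8797216 / 21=418915.05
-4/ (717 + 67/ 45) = -45/ 8083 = -0.01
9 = 9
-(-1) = 1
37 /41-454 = -18577 /41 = -453.10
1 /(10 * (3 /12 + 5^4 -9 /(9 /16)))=2 /12185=0.00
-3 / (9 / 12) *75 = -300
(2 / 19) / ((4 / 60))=30 / 19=1.58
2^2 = 4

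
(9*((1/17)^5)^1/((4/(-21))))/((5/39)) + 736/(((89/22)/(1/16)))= 11.37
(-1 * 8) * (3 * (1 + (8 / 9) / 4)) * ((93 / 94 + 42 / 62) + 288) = -12379972 / 1457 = -8496.89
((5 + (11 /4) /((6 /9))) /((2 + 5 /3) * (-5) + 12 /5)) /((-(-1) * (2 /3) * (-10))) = 657 /7648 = 0.09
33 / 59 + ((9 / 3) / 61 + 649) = 2337941 / 3599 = 649.61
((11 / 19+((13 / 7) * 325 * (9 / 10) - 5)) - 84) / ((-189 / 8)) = -161300 / 8379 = -19.25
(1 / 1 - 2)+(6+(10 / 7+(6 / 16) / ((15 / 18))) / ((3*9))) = 19163 / 3780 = 5.07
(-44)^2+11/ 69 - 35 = 131180/ 69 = 1901.16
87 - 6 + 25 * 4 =181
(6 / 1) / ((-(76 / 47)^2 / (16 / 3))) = -4418 / 361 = -12.24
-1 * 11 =-11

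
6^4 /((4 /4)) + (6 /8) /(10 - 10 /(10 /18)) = 1295.91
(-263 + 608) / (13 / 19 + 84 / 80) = 131100 / 659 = 198.94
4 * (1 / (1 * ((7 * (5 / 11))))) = 44 / 35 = 1.26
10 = 10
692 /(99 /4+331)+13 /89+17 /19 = 7185168 /2406293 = 2.99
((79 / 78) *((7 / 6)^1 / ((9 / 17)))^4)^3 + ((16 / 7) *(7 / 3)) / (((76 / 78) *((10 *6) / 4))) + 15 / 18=377751849473044915205156674318481 / 27716126269844869335184343040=13629.32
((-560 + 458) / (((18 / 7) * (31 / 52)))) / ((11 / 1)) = -6188 / 1023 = -6.05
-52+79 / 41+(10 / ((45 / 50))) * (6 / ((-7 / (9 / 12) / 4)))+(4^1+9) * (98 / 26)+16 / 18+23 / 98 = -1031377 / 36162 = -28.52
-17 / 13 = -1.31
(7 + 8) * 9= 135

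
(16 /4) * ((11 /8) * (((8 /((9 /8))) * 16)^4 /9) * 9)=6047313952768 /6561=921706135.16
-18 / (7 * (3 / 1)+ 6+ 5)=-9 / 16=-0.56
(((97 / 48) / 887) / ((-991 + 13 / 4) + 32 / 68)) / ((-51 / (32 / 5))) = 776 / 2679693525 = 0.00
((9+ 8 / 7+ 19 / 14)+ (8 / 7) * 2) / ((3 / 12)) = 386 / 7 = 55.14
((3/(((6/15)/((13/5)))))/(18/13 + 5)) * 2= 507/83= 6.11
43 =43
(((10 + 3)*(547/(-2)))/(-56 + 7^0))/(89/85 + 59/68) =241774/7161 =33.76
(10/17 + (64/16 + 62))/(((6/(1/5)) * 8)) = 283/1020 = 0.28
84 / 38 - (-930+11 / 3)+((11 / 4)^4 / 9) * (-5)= 39257041 / 43776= 896.77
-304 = -304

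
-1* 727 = -727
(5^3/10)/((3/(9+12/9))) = 775/18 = 43.06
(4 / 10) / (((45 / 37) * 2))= 37 / 225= 0.16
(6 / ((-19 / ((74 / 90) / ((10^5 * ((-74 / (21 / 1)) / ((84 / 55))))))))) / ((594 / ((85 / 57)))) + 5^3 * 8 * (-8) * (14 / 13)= -33022835999989171 / 3833007750000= -8615.38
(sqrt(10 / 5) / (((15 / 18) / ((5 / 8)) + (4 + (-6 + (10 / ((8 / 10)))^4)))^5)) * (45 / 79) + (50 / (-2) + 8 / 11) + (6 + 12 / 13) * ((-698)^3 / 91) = -336668023941 / 13013 + 11466178560 * sqrt(2) / 174571861068573509342337460527997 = -25871668.63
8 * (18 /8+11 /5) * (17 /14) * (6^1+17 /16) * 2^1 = 170969 /280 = 610.60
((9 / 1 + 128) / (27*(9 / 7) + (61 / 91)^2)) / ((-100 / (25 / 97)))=-1134497 / 112981720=-0.01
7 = 7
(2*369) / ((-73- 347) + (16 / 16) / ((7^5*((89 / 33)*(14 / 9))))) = -1.76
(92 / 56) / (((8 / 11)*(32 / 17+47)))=4301 / 93072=0.05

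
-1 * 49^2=-2401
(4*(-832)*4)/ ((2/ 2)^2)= -13312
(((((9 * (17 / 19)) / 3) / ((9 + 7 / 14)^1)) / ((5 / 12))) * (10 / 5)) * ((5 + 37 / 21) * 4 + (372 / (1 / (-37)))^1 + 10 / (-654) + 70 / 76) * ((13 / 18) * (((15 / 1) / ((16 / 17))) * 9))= -1929876.50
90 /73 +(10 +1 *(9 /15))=4319 /365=11.83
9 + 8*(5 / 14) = 83 / 7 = 11.86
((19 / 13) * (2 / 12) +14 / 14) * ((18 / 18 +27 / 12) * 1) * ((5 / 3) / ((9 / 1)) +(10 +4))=37151 / 648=57.33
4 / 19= 0.21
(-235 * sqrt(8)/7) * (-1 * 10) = 4700 * sqrt(2)/7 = 949.54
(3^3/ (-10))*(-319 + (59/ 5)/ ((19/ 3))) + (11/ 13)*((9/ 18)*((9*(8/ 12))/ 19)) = 278331/ 325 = 856.40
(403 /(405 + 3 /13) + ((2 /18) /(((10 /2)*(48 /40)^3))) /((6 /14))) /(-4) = -0.26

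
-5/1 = -5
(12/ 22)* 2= 1.09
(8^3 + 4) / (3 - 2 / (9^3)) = 376164 / 2185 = 172.16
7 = 7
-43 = -43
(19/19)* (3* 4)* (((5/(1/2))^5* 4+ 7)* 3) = 14400252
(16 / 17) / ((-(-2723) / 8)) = 0.00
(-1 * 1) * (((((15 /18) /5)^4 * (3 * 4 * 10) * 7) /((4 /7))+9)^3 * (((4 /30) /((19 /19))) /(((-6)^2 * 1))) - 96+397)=-829503431189 /2720977920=-304.85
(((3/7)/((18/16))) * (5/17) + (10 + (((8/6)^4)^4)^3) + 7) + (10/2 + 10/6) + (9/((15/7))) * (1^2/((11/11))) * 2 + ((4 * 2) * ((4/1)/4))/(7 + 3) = 47142321899722149619504692607249/47461033630739143368699795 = 993284.77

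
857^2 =734449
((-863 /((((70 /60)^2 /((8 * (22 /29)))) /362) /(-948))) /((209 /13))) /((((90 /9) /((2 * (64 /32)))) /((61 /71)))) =270553632979968 /9584645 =28227819.91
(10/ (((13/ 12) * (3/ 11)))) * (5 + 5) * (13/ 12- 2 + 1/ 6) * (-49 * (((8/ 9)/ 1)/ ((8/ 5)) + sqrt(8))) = 269500/ 39 + 323400 * sqrt(2)/ 13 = 42091.54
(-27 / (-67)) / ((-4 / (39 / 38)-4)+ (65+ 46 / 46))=1053 / 151822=0.01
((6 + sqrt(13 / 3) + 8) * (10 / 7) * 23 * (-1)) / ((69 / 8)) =-160 / 3 - 80 * sqrt(39) / 63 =-61.26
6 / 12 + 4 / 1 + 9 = 27 / 2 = 13.50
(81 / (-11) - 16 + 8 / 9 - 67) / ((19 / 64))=-566912 / 1881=-301.39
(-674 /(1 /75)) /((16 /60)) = -379125 /2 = -189562.50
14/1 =14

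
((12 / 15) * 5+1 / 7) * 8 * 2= 464 / 7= 66.29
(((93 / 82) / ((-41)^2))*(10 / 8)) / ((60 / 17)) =0.00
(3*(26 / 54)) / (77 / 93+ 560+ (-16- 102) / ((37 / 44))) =14911 / 4340859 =0.00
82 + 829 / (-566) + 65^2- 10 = 2431273 / 566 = 4295.54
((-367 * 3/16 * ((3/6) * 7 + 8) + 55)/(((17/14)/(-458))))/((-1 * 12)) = -37771489/1632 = -23144.29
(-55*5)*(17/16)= -4675/16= -292.19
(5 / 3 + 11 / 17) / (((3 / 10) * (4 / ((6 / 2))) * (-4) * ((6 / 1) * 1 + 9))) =-59 / 612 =-0.10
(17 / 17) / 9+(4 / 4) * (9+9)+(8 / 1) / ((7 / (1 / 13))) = 14905 / 819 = 18.20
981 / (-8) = -981 / 8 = -122.62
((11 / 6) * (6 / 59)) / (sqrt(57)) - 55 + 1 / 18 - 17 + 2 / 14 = -9047 / 126 + 11 * sqrt(57) / 3363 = -71.78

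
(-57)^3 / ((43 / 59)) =-10926387 / 43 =-254102.02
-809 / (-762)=809 / 762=1.06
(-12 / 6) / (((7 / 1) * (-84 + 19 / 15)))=30 / 8687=0.00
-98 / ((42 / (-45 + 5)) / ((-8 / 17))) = -2240 / 51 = -43.92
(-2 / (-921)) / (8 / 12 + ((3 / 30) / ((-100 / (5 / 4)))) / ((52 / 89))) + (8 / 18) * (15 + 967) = 436.45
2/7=0.29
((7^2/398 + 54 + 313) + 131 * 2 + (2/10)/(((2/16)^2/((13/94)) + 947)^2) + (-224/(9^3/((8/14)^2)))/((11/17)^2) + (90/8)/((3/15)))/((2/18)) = 6166.20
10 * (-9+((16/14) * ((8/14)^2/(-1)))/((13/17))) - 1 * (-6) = -88.88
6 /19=0.32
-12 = -12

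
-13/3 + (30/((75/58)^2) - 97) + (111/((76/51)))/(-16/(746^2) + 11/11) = -31378681/3524500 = -8.90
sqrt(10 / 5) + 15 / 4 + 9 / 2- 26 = -71 / 4 + sqrt(2) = -16.34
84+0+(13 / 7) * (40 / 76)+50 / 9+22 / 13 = 1435118 / 15561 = 92.23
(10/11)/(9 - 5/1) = 5/22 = 0.23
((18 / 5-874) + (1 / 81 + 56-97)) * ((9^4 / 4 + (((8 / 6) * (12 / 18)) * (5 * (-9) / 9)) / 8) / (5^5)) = -5447078062 / 11390625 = -478.21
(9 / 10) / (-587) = -9 / 5870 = -0.00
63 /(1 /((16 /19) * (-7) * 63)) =-444528 /19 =-23396.21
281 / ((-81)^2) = 281 / 6561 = 0.04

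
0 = 0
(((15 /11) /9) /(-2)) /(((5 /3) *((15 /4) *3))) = -2 /495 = -0.00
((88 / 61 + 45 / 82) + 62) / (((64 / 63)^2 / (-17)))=-1054.12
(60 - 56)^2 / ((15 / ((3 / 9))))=16 / 45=0.36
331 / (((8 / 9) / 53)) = 157887 / 8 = 19735.88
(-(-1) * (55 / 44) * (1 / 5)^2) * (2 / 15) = 1 / 150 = 0.01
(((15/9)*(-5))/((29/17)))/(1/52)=-22100/87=-254.02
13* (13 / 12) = 169 / 12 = 14.08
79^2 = 6241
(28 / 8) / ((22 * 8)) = 7 / 352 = 0.02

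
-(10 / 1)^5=-100000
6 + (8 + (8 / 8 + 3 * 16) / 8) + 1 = 169 / 8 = 21.12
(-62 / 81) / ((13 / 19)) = -1178 / 1053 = -1.12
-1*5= -5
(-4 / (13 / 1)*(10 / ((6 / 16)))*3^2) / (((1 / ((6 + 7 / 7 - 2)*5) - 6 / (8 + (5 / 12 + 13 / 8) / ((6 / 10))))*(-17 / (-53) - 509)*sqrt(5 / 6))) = -2610780*sqrt(30) / 43717999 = -0.33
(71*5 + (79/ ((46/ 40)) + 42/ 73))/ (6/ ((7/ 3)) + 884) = 4986457/ 10419874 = 0.48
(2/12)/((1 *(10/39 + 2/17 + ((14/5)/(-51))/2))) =1105/2298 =0.48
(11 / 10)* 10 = 11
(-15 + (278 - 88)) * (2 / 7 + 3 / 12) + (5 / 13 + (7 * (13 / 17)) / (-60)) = 623521 / 6630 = 94.05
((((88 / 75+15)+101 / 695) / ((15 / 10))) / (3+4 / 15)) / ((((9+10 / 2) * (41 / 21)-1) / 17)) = 5784148 / 2690345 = 2.15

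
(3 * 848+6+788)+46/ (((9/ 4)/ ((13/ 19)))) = 573190/ 171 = 3351.99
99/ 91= 1.09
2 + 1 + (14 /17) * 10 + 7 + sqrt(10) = sqrt(10) + 310 /17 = 21.40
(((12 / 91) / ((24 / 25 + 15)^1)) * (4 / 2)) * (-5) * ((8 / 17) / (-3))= 8000 / 617253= 0.01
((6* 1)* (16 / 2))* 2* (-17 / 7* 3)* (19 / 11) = -93024 / 77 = -1208.10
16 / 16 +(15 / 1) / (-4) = -11 / 4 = -2.75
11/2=5.50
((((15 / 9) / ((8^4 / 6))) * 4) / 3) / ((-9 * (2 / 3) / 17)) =-85 / 9216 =-0.01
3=3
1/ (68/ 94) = 47/ 34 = 1.38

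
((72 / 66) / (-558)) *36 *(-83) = 1992 / 341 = 5.84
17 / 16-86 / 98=145 / 784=0.18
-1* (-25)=25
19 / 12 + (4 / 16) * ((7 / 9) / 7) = 29 / 18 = 1.61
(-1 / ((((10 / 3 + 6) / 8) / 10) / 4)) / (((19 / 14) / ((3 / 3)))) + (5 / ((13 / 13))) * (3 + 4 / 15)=-509 / 57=-8.93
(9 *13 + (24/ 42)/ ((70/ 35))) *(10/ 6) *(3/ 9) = 4105/ 63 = 65.16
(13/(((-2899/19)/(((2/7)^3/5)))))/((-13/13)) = 152/382445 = 0.00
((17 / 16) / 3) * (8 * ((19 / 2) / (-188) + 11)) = 69989 / 2256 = 31.02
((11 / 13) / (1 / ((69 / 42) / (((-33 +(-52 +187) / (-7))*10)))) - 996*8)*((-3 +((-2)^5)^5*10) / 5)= 254421494377299959 / 475800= 534723611553.80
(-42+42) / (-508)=0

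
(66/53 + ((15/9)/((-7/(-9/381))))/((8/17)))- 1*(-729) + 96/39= 732.72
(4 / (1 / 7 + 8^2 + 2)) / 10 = 14 / 2315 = 0.01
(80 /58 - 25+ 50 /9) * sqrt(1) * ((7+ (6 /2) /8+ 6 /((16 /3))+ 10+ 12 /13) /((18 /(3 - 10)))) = 16667525 /122148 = 136.45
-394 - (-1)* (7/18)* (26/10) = -35369/90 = -392.99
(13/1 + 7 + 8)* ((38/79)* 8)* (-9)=-76608/79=-969.72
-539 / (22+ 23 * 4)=-539 / 114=-4.73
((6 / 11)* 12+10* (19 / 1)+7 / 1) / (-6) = -2239 / 66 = -33.92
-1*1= -1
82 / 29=2.83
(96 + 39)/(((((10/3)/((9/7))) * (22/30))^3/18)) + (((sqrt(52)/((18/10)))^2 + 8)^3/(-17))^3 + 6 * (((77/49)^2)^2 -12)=-547757567.93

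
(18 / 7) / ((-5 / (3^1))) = -1.54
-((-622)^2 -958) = -385926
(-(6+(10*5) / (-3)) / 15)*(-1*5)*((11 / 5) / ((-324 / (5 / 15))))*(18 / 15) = 176 / 18225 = 0.01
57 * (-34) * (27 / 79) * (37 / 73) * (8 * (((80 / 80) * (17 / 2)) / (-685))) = 131652216 / 3950395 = 33.33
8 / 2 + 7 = 11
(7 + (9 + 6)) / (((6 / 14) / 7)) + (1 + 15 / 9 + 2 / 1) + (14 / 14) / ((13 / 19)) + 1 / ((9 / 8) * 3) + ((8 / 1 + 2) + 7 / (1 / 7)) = 149090 / 351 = 424.76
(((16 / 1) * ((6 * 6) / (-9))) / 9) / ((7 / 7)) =-64 / 9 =-7.11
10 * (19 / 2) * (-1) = -95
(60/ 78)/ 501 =10/ 6513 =0.00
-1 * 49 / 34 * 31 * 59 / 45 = -89621 / 1530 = -58.58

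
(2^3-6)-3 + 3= 2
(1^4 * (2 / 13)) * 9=18 / 13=1.38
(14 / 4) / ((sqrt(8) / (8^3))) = 448 * sqrt(2) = 633.57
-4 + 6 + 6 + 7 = 15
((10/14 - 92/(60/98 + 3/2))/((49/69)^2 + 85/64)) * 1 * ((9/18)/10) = -22844336/19542215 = -1.17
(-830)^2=688900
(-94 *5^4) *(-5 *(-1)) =-293750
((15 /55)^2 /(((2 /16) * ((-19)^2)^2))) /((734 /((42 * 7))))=10584 /5787164647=0.00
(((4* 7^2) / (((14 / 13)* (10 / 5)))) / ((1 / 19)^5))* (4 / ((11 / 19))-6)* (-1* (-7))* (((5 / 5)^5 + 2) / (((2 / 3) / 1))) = 70977377835 / 11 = 6452488894.09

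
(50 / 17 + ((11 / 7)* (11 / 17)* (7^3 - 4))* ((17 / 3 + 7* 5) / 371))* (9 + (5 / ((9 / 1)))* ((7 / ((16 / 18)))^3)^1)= 64512009747 / 5651072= 11415.89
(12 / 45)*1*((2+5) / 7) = 4 / 15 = 0.27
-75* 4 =-300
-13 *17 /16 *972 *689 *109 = -4033149003 /4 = -1008287250.75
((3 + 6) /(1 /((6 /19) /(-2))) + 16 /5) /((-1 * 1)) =-169 /95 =-1.78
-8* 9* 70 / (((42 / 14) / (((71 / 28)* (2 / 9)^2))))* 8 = -45440 / 27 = -1682.96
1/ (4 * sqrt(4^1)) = 1/ 8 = 0.12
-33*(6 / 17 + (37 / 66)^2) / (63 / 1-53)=-49409 / 22440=-2.20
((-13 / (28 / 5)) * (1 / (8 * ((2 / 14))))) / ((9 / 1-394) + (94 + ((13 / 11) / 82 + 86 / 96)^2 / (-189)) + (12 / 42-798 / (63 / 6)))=179912252520 / 32481074157361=0.01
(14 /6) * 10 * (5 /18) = 175 /27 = 6.48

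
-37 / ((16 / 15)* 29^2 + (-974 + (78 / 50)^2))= 69375 / 139687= 0.50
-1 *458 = -458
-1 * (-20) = 20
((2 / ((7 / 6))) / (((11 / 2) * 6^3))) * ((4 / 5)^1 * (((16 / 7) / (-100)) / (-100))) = 4 / 15159375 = 0.00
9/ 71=0.13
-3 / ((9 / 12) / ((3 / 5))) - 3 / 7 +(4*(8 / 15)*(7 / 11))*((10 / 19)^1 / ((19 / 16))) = -928507 / 416955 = -2.23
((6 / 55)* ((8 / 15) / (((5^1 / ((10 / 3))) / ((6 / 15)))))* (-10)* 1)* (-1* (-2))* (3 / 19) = -256 / 5225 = -0.05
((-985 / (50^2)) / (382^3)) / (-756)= 197 / 21070841904000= 0.00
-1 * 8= -8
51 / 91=0.56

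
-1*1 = -1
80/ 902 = 40/ 451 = 0.09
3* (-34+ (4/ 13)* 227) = 1398/ 13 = 107.54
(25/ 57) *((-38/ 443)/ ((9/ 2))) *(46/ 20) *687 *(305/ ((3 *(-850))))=321287/ 203337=1.58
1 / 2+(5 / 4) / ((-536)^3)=307981307 / 615962624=0.50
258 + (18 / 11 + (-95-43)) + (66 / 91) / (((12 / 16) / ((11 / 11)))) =122726 / 1001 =122.60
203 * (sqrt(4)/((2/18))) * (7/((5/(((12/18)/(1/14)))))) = 238728/5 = 47745.60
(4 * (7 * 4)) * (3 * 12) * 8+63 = 32319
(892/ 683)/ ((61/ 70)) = 62440/ 41663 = 1.50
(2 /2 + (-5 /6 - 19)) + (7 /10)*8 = -397 /30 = -13.23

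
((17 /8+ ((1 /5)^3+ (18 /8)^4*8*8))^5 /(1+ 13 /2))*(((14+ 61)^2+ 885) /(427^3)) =370453668005181758905993411196433 /2780517250000000000000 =133231925824.30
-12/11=-1.09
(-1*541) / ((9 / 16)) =-961.78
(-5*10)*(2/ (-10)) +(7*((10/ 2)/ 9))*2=160/ 9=17.78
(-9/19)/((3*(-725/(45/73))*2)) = 27/402230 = 0.00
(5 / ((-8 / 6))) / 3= -5 / 4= -1.25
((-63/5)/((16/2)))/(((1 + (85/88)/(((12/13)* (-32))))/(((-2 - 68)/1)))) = 3725568/32687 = 113.98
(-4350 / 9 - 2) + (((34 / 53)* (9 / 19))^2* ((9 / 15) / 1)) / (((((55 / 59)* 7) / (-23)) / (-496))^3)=256962188748109429681552 / 868025310219375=296030755.93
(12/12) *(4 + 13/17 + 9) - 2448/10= -19638/85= -231.04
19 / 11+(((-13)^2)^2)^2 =8973037950 / 11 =815730722.73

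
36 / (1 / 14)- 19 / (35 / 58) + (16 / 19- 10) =308132 / 665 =463.36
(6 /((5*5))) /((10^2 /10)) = 3 /125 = 0.02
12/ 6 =2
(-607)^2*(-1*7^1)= -2579143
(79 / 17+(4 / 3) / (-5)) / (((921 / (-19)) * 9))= -21223 / 2113695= -0.01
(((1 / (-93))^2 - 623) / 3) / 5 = -5388326 / 129735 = -41.53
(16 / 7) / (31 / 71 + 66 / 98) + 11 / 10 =61001 / 19310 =3.16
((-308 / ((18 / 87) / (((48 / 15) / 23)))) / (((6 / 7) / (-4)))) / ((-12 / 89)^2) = 495252604 / 9315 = 53167.21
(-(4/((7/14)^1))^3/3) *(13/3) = -6656/9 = -739.56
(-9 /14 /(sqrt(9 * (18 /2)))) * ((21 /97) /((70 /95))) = -57 /2716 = -0.02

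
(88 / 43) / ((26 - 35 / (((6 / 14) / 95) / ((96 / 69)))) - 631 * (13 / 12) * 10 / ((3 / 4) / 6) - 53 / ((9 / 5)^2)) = -163944 / 5244834571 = -0.00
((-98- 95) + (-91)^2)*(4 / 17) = 32352 / 17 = 1903.06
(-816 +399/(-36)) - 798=-19501/12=-1625.08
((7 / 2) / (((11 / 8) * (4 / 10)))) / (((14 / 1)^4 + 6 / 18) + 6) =0.00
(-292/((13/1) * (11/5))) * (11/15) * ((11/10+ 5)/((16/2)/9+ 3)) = -11.74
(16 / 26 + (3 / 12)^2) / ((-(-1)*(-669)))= -47 / 46384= -0.00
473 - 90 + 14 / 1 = 397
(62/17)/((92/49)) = 1519/782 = 1.94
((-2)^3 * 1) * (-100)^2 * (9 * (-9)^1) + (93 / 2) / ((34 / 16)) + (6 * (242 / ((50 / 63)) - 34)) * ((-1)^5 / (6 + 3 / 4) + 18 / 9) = 991903912 / 153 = 6483032.10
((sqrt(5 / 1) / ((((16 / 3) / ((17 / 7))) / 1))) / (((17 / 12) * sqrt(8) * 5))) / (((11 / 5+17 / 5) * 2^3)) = 9 * sqrt(10) / 25088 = 0.00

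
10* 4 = 40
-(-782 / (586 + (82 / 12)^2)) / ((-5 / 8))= -225216 / 113885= -1.98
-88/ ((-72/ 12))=44/ 3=14.67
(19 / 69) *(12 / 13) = 76 / 299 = 0.25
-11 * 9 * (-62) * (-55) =-337590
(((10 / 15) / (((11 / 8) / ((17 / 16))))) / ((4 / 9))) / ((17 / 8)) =6 / 11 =0.55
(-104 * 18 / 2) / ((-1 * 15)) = 312 / 5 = 62.40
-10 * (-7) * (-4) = -280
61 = 61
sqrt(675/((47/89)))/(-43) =-15 * sqrt(12549)/2021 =-0.83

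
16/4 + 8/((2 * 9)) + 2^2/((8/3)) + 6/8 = 6.69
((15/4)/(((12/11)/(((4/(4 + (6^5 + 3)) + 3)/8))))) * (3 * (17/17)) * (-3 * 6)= -34679205/498112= -69.62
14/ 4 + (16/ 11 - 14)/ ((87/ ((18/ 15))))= 10613/ 3190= 3.33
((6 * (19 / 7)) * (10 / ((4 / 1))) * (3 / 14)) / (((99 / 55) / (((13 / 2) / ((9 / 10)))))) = 30875 / 882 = 35.01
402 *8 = 3216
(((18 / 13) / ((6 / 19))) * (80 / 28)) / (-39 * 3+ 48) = -380 / 2093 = -0.18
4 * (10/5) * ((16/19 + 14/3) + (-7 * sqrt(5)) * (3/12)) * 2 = 5024/57 - 28 * sqrt(5) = 25.53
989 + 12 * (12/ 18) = 997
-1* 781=-781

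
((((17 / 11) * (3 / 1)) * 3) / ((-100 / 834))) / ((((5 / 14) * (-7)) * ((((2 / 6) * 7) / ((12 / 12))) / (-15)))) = -574209 / 1925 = -298.29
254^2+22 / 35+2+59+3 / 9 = 6780686 / 105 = 64577.96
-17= -17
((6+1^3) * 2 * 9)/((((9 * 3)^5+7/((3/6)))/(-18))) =-2268/14348921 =-0.00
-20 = -20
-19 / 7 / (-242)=19 / 1694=0.01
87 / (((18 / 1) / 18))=87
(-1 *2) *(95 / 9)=-190 / 9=-21.11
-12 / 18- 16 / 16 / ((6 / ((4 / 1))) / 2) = -2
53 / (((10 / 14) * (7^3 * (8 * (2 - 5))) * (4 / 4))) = -53 / 5880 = -0.01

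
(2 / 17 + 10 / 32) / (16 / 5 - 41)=-0.01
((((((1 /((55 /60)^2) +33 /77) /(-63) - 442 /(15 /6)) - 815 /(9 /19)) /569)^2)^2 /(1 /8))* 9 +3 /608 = 319439104909247102801308944091777239259 /35882772520696468012647454165020000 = 8902.30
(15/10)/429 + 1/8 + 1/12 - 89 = -304721/3432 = -88.79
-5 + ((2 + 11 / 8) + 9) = 7.38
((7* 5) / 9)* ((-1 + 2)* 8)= 280 / 9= 31.11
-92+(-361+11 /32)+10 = -14165 /32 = -442.66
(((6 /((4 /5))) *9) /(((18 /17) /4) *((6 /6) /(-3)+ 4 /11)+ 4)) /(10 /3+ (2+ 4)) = 75735 /41972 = 1.80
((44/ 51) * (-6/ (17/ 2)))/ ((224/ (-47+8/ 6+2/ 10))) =3751/ 30345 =0.12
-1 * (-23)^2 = -529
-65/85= -13/17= -0.76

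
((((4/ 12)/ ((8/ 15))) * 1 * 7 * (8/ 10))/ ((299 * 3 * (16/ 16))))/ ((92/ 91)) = 49/ 12696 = 0.00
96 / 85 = 1.13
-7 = -7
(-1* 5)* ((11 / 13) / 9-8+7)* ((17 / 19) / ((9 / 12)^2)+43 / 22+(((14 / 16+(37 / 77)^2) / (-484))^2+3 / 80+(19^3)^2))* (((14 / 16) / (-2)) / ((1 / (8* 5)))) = -5617812310031719098970021855 / 1506320997717279744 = -3729492132.52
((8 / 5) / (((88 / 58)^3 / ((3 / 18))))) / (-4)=-24389 / 1277760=-0.02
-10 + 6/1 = -4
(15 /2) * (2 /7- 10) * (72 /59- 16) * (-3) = -1334160 /413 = -3230.41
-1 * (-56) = 56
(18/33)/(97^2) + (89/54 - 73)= -398781323/5588946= -71.35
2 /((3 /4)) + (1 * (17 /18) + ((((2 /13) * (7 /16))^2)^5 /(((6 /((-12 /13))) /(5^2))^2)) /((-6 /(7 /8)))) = 3252096693961894117251595 /900580622944320444432384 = 3.61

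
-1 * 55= -55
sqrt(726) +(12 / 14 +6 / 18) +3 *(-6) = -353 / 21 +11 *sqrt(6) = 10.13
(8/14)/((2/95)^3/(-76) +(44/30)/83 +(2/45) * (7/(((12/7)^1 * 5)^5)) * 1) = 756991943712000000/23417733145410149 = 32.33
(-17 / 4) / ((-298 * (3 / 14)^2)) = 833 / 2682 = 0.31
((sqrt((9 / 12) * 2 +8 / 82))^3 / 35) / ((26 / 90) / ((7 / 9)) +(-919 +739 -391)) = -131 * sqrt(10742) / 134291728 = -0.00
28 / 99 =0.28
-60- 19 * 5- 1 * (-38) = -117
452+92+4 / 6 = 1634 / 3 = 544.67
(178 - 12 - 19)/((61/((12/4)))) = 441/61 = 7.23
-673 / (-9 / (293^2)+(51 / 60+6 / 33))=-12710802940 / 19485743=-652.31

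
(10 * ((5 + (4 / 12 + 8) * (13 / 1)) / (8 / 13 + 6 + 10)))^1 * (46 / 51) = 14950 / 243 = 61.52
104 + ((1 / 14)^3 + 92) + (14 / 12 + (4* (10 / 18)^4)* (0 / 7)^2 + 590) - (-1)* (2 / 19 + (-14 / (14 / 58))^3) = -30393942011 / 156408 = -194324.73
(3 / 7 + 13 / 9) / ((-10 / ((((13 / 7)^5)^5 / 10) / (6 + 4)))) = -416328190877142183295813641887 / 42243661519414894375420500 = -9855.40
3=3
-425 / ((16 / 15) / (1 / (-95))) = 1275 / 304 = 4.19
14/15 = 0.93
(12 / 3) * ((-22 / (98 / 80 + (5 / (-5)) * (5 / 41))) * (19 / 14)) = -108.27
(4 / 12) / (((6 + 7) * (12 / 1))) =1 / 468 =0.00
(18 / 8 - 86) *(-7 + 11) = -335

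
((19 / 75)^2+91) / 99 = 512236 / 556875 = 0.92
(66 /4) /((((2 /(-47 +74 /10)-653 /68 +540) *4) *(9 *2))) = 6171 /14281172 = 0.00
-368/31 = -11.87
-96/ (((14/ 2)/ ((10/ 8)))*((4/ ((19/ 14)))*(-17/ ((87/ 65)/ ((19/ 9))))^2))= -1839267/ 227354855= -0.01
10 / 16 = 5 / 8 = 0.62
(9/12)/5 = 3/20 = 0.15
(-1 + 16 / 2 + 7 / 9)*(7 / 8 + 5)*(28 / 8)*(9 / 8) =11515 / 64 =179.92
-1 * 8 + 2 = -6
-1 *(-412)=412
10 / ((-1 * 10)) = -1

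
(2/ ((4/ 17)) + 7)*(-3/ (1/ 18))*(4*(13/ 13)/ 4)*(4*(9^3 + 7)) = -2464128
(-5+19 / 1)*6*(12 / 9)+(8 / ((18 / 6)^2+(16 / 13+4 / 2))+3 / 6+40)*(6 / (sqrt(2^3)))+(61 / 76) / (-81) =13087*sqrt(2) / 212+689411 / 6156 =199.29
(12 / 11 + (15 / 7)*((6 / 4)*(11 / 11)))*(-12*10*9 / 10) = -35802 / 77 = -464.96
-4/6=-2/3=-0.67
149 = 149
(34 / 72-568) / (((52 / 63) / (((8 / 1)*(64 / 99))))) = -4576544 / 1287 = -3555.98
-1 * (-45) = 45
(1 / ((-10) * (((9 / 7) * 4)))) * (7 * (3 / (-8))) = 0.05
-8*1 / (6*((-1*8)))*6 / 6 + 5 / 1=31 / 6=5.17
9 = 9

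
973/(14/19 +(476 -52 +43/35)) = 647045/283267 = 2.28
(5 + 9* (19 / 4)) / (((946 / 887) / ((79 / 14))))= 13383943 / 52976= 252.64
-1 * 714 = -714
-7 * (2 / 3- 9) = 175 / 3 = 58.33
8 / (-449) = -0.02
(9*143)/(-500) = -1287/500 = -2.57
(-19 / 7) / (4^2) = -19 / 112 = -0.17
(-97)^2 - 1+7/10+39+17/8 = 377993/40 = 9449.82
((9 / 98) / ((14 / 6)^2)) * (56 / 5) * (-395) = -25596 / 343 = -74.62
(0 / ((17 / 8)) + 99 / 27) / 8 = 11 / 24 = 0.46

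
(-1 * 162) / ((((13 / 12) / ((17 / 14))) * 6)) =-2754 / 91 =-30.26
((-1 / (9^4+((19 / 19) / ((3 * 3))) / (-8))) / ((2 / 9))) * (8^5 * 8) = -84934656 / 472391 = -179.80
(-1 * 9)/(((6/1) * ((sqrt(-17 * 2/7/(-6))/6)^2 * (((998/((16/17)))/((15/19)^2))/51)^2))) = -0.06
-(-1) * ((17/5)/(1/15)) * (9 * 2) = 918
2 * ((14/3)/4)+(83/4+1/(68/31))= 2401/102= 23.54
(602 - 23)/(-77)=-579/77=-7.52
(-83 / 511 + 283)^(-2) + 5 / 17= 104449043557 / 355111655300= 0.29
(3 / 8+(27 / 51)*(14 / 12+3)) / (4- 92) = -351 / 11968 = -0.03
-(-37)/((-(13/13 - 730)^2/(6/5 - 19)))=3293/2657205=0.00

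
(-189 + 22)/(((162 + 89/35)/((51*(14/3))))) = -1391110/5759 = -241.55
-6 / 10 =-3 / 5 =-0.60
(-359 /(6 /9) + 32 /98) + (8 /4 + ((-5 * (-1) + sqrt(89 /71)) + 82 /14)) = -51481 /98 + sqrt(6319) /71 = -524.20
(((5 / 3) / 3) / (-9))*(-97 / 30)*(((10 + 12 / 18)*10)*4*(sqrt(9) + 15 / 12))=263840 / 729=361.92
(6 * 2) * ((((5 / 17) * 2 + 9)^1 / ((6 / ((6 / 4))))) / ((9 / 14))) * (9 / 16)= 3423 / 136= 25.17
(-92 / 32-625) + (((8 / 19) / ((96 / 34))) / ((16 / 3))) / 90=-34357303 / 54720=-627.87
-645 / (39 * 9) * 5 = -1075 / 117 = -9.19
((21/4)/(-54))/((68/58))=-203/2448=-0.08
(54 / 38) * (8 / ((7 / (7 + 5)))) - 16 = 464 / 133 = 3.49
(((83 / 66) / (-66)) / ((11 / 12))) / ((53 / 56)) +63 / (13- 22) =-1486051 / 211629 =-7.02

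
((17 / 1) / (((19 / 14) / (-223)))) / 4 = -26537 / 38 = -698.34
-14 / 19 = -0.74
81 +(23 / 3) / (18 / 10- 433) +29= 109.98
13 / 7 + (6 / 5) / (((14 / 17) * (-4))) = 209 / 140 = 1.49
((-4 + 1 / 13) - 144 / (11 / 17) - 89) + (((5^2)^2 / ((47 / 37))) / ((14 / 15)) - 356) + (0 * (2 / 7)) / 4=-13578035 / 94094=-144.30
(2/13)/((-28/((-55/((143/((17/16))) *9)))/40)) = 425/42588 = 0.01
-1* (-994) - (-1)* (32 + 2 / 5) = 5132 / 5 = 1026.40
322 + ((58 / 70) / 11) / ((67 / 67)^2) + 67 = 389.08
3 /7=0.43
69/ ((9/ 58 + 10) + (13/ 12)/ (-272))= 283968/ 41777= 6.80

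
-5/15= -1/3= -0.33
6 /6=1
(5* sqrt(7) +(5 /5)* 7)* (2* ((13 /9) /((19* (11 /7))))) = 1274 /1881 +910* sqrt(7) /1881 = 1.96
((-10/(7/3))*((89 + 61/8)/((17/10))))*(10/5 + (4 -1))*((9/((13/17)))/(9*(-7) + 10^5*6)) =-869625/36396178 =-0.02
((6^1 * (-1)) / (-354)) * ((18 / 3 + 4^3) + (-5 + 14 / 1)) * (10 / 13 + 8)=9006 / 767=11.74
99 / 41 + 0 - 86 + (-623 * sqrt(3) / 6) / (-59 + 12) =-3427 / 41 + 623 * sqrt(3) / 282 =-79.76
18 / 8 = 9 / 4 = 2.25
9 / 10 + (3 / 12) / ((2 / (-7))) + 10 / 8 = 51 / 40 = 1.28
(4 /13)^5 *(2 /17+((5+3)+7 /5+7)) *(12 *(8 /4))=2654208 /2427685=1.09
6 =6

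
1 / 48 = 0.02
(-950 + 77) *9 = -7857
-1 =-1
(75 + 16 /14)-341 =-264.86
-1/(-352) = 1/352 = 0.00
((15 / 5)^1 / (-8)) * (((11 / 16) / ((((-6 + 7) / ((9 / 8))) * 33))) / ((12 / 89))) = -267 / 4096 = -0.07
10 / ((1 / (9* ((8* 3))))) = 2160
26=26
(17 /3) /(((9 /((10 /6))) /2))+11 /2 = 1231 /162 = 7.60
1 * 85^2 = 7225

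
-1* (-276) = 276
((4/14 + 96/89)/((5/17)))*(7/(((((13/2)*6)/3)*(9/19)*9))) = 54910/93717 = 0.59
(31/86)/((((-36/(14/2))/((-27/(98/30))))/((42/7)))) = 4185/1204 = 3.48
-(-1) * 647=647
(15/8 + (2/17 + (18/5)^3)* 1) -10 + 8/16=665527/17000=39.15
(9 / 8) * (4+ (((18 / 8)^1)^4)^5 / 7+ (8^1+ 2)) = 109419958900768057641 / 61572651155456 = 1777087.02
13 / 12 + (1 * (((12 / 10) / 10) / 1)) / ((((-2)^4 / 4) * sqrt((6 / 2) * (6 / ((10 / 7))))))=sqrt(35) / 700 + 13 / 12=1.09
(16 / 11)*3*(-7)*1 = -336 / 11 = -30.55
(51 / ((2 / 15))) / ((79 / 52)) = 19890 / 79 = 251.77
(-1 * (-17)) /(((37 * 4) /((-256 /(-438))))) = 544 /8103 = 0.07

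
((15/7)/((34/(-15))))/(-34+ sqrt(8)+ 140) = -11925/1336132+ 225* sqrt(2)/1336132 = -0.01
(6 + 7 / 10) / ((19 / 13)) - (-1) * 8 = 2391 / 190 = 12.58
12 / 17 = 0.71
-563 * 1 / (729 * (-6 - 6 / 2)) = 0.09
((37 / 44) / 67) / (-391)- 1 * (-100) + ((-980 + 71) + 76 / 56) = -6516608797 / 8068676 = -807.64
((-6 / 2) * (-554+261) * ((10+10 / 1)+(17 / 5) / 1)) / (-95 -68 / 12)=-308529 / 1510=-204.32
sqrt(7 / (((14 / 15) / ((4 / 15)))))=sqrt(2)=1.41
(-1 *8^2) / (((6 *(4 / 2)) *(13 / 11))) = -176 / 39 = -4.51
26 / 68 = 13 / 34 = 0.38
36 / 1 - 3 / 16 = 573 / 16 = 35.81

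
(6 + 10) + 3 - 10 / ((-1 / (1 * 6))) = 79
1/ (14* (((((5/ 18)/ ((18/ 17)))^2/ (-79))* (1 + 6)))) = -4146552/ 354025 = -11.71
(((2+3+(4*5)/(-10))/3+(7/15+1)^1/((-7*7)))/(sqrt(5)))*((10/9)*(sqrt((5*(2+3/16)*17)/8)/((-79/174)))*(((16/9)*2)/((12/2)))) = -82708*sqrt(1190)/940653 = -3.03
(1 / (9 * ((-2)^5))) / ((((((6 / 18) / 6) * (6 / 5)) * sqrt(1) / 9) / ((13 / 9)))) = -65 / 96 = -0.68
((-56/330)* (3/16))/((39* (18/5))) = -7/30888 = -0.00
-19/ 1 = -19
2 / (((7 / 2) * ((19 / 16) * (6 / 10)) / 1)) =320 / 399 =0.80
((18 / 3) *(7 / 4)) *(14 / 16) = 147 / 16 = 9.19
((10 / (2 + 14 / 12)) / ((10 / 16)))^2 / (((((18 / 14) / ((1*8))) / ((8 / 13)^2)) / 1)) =3670016 / 61009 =60.16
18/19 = 0.95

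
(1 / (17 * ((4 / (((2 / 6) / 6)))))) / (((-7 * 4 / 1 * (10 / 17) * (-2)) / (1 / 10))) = 1 / 403200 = 0.00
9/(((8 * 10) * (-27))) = -1/240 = -0.00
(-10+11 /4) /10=-29 /40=-0.72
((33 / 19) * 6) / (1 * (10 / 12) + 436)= 1188 / 49799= 0.02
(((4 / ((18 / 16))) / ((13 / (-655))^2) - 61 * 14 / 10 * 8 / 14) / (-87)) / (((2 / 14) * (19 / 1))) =-38.02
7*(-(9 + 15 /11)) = -798 /11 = -72.55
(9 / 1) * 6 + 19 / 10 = 559 / 10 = 55.90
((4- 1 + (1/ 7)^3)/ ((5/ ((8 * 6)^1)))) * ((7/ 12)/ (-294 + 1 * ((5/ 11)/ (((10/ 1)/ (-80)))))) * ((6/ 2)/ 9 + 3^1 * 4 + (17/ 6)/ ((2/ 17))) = -495121/ 240639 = -2.06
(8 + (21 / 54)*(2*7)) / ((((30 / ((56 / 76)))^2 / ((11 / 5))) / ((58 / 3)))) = 3782702 / 10965375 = 0.34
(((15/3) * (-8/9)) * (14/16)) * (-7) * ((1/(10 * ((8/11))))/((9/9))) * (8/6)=539/108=4.99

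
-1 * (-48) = 48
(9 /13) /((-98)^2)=9 /124852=0.00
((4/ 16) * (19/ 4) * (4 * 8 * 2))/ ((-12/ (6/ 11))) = -38/ 11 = -3.45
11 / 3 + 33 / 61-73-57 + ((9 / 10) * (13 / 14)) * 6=-1547167 / 12810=-120.78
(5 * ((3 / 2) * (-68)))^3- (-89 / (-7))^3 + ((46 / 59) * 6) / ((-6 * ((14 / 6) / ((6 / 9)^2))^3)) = -10354499538223 / 78057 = -132653055.31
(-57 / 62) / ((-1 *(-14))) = -57 / 868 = -0.07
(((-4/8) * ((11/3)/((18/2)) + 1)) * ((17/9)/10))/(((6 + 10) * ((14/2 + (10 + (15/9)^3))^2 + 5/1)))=-969/55152160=-0.00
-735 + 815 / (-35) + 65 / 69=-365797 / 483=-757.34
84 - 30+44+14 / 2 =105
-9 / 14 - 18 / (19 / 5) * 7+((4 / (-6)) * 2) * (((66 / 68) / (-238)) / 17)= -44172365 / 1306858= -33.80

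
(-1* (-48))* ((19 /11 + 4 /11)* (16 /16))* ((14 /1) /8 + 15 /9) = 3772 /11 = 342.91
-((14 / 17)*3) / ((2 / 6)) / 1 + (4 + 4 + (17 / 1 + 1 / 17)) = 17.65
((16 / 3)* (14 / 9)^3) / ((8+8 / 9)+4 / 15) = 54880 / 25029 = 2.19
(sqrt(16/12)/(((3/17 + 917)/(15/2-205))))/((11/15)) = -33575 *sqrt(3)/171512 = -0.34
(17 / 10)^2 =289 / 100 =2.89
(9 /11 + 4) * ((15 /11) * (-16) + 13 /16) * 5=-506.05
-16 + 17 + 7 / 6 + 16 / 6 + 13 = 107 / 6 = 17.83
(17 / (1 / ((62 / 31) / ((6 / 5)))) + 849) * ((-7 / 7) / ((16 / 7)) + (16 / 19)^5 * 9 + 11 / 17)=296983002113 / 84187366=3527.64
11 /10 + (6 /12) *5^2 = 68 /5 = 13.60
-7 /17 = -0.41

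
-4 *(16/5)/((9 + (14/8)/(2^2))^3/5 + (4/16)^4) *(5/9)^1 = -1310720/30987279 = -0.04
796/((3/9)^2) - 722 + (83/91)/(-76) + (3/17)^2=12875818265/1998724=6442.02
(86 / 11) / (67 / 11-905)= -43 / 4944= -0.01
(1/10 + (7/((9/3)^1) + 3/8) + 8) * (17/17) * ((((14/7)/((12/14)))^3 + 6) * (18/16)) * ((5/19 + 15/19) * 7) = 4584895/2736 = 1675.77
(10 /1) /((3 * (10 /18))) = 6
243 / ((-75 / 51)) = -4131 / 25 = -165.24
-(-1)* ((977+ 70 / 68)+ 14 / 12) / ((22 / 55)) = 249695 / 102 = 2447.99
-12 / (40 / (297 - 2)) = -177 / 2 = -88.50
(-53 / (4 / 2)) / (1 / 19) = -503.50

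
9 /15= 3 /5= 0.60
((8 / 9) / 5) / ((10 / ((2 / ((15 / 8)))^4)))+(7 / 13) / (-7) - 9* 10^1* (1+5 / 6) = -24440873378 / 148078125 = -165.05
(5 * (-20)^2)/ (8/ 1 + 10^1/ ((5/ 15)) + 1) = 2000/ 39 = 51.28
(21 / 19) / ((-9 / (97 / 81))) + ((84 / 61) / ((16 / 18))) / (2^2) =541261 / 2253096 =0.24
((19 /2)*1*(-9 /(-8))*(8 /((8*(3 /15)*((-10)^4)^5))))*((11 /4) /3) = 627 /1280000000000000000000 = 0.00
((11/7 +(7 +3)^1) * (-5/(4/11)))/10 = -891/56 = -15.91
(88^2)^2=59969536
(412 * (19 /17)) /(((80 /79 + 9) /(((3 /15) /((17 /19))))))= 11749828 /1142995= 10.28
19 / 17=1.12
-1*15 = -15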